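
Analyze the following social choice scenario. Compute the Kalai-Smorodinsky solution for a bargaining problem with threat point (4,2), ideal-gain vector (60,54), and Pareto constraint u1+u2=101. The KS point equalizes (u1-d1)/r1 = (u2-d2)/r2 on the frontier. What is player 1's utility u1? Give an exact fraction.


Step 1: At the KS point, (u1-d1)/r1 = (u2-d2)/r2 = t and u1+u2 = 101
Step 2: u1 = d1 + r1*t and u2 = d2 + r2*t, so (d1 + r1*t) + (d2 + r2*t) = 101
Step 3: t = (101 - 4 - 2)/(60 + 54) = 95/114 = 5/6
Step 4: u1 = d1 + r1*t = 4 + 60 * 5/6 = 54
Step 5: (Check: u2 = d2 + r2*t = 47; u1+u2 = 54 + 47 = 101, on the frontier.)

54


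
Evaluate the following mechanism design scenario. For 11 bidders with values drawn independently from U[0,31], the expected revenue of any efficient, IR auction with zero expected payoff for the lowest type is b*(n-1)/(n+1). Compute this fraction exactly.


Step 1: By Revenue Equivalence, expected revenue = b*(n-1)/(n+1)
Step 2: Substituting n = 11, b = 31
Step 3: Revenue = 31*(11-1)/(11+1) = 31*10/12
Step 4: Revenue = 310/12 = 155/6

155/6


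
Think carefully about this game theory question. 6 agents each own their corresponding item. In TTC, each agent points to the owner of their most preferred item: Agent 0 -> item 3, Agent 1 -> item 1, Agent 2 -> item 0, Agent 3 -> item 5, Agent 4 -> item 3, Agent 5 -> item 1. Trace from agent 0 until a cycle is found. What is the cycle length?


Step 1: Trace the pointer graph from agent 0: 0 -> 3 -> 5 -> 1 -> 1
Step 2: A cycle is detected when we revisit agent 1
Step 3: The cycle is: 1 -> 1
Step 4: Cycle length = 1

1


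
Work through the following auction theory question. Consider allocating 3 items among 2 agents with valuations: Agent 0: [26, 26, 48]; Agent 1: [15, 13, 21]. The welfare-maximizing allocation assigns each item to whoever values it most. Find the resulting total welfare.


Step 1: For each item, find the maximum value among all agents.
Step 2: Item 0 -> Agent 0 (value 26)
Step 3: Item 1 -> Agent 0 (value 26)
Step 4: Item 2 -> Agent 0 (value 48)
Step 5: Total welfare = 26 + 26 + 48 = 100

100


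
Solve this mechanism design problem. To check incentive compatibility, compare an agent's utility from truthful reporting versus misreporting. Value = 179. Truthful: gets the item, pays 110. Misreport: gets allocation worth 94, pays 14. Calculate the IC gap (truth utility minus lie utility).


Step 1: U(truth) = value - payment = 179 - 110 = 69
Step 2: U(lie) = allocation - payment = 94 - 14 = 80
Step 3: IC gap = 69 - 80 = -11

-11


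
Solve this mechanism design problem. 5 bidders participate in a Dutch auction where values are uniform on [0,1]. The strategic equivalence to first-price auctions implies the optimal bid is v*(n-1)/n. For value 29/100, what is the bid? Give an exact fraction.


Step 1: Dutch auctions are strategically equivalent to first-price auctions
Step 2: The equilibrium bid is b(v) = v*(n-1)/n
Step 3: b = 29/100 * 4/5
Step 4: b = 29/125

29/125


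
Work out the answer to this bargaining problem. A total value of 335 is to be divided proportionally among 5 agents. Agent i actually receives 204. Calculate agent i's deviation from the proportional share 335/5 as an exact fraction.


Step 1: Proportional share = 335/5 = 67
Step 2: Agent's actual allocation = 204
Step 3: Excess = 204 - 67 = 137

137


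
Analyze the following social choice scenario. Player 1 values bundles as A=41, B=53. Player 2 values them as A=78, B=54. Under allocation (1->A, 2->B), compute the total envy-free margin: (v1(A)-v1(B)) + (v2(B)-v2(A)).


Step 1: Player 1's margin = v1(A) - v1(B) = 41 - 53 = -12
Step 2: Player 2's margin = v2(B) - v2(A) = 54 - 78 = -24
Step 3: Total margin = -12 + -24 = -36

-36


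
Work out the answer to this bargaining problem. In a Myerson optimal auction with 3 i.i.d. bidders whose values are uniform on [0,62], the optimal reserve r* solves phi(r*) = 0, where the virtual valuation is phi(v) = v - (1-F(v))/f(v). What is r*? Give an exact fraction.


Step 1: For U[0,62], F(v) = v/62 and f(v) = 1/62
Step 2: phi(v) = v - (1 - v/62)/(1/62) = v - (62 - v) = 2v - 62
Step 3: Set phi(r*) = 0: 2r* - 62 = 0
Step 4: r* = 62/2 = 31 (the number of bidders n = 3 does not enter)

31


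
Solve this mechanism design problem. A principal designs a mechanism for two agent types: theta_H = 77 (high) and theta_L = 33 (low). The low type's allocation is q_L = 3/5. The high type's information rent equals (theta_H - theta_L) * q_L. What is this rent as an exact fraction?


Step 1: theta_H - theta_L = 77 - 33 = 44
Step 2: Information rent = (theta_H - theta_L) * q_L
Step 3: = 44 * 3/5
Step 4: = 132/5

132/5


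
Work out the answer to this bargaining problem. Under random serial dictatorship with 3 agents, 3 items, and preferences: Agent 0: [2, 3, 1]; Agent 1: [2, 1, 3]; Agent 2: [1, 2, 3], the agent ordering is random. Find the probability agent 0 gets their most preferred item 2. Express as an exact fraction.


Step 1: Agent 0 wants item 2
Step 2: There are 6 possible orderings of agents
Step 3: In 3 orderings, agent 0 gets item 2
Step 4: Probability = 3/6 = 1/2

1/2


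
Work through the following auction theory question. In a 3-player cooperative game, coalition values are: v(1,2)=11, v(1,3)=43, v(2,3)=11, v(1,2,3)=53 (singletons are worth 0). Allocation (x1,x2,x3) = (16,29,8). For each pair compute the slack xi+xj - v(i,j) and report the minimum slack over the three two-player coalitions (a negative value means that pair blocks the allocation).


Step 1: Slack for coalition (1,2): x1+x2 - v12 = 45 - 11 = 34
Step 2: Slack for coalition (1,3): x1+x3 - v13 = 24 - 43 = -19
Step 3: Slack for coalition (2,3): x2+x3 - v23 = 37 - 11 = 26
Step 4: Minimum slack = min(34, -19, 26) = -19, attained by (1,3); coalition (1,3) can block (slack < 0), so the allocation is not in the core

-19


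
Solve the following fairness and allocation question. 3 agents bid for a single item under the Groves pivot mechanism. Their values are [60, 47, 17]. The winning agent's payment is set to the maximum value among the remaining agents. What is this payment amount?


Step 1: The efficient winner is agent 0 with value 60
Step 2: Other agents' values: [47, 17]
Step 3: Pivot payment = max(others) = 47
Step 4: The winner pays 47

47


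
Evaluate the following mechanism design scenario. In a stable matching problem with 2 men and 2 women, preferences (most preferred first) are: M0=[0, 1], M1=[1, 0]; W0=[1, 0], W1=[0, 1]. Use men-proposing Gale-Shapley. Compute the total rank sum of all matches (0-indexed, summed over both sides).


Step 1: Run Gale-Shapley (men propose, women hold best offer):
  M0 proposes to W0; she accepts
  M1 proposes to W1; she accepts
Step 2: Final matching: W0-M0, W1-M1
Step 3: 0-indexed ranks (man's rank of his match, then woman's): 0 + 1 + 0 + 1
Step 4: Total rank sum = 2

2


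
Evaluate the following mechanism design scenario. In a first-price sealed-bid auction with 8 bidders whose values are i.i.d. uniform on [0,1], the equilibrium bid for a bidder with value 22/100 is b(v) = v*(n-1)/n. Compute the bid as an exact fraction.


Step 1: The symmetric BNE bidding function is b(v) = v * (n-1) / n
Step 2: Substitute v = 11/50 and n = 8
Step 3: b = 11/50 * 7/8
Step 4: b = 77/400

77/400


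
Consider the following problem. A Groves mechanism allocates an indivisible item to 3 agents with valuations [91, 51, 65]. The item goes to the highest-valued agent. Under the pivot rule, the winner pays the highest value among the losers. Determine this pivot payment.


Step 1: The efficient winner is agent 0 with value 91
Step 2: Other agents' values: [51, 65]
Step 3: Pivot payment = max(others) = 65
Step 4: The winner pays 65

65


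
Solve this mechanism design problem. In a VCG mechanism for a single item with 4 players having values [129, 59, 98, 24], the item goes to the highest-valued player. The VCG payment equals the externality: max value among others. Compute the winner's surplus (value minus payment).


Step 1: The winner is the agent with the highest value: agent 0 with value 129
Step 2: Values of other agents: [59, 98, 24]
Step 3: VCG payment = max of others' values = 98
Step 4: Surplus = 129 - 98 = 31

31


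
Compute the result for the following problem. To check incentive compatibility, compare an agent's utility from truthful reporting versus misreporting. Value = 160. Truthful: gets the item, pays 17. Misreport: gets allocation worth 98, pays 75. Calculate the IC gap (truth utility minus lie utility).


Step 1: U(truth) = value - payment = 160 - 17 = 143
Step 2: U(lie) = allocation - payment = 98 - 75 = 23
Step 3: IC gap = 143 - 23 = 120

120


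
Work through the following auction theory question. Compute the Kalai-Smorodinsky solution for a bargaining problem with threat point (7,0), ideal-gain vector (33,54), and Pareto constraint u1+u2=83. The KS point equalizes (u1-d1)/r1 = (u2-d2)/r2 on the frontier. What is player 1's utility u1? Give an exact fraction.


Step 1: At the KS point, (u1-d1)/r1 = (u2-d2)/r2 = t and u1+u2 = 83
Step 2: u1 = d1 + r1*t and u2 = d2 + r2*t, so (d1 + r1*t) + (d2 + r2*t) = 83
Step 3: t = (83 - 7 - 0)/(33 + 54) = 76/87
Step 4: u1 = d1 + r1*t = 7 + 33 * 76/87 = 1039/29
Step 5: (Check: u2 = d2 + r2*t = 1368/29; u1+u2 = 1039/29 + 1368/29 = 83, on the frontier.)

1039/29


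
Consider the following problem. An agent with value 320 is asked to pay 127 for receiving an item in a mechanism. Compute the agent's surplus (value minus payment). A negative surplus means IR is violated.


Step 1: Surplus = value - payment = 320 - 127 = 193
Step 2: IR is satisfied (surplus >= 0)

193


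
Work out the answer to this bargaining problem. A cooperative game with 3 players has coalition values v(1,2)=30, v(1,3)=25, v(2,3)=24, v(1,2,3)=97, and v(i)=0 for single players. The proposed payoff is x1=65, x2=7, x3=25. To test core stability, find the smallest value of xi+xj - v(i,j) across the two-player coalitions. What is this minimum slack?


Step 1: Slack for coalition (1,2): x1+x2 - v12 = 72 - 30 = 42
Step 2: Slack for coalition (1,3): x1+x3 - v13 = 90 - 25 = 65
Step 3: Slack for coalition (2,3): x2+x3 - v23 = 32 - 24 = 8
Step 4: Minimum slack = min(42, 65, 8) = 8, attained by (2,3); no pair can gain by deviating, so the allocation is in the core

8


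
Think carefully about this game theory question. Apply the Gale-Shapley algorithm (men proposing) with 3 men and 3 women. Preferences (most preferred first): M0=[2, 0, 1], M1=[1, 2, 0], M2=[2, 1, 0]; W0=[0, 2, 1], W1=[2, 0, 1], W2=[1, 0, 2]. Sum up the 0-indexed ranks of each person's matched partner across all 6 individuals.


Step 1: Run Gale-Shapley (men propose, women hold best offer):
  M0 proposes to W2; she accepts
  M1 proposes to W1; she accepts
  M2 proposes to W2; rejected
  M2 proposes to W1; she switches from M1
  M1 proposes to W2; she switches from M0
  M0 proposes to W0; she accepts
Step 2: Final matching: W0-M0, W1-M2, W2-M1
Step 3: 0-indexed ranks (man's rank of his match, then woman's): 1 + 0 + 1 + 0 + 1 + 0
Step 4: Total rank sum = 3

3


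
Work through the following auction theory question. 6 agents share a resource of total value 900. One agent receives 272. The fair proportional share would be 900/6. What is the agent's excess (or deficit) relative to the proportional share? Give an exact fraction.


Step 1: Proportional share = 900/6 = 150
Step 2: Agent's actual allocation = 272
Step 3: Excess = 272 - 150 = 122

122


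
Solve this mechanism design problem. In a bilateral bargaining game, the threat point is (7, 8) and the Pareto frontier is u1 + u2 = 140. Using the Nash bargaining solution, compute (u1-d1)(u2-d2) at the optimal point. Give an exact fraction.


Step 1: The Nash solution splits surplus symmetrically above the disagreement point
Step 2: u1 = (total + d1 - d2)/2 = (140 + 7 - 8)/2 = 139/2
Step 3: u2 = (total - d1 + d2)/2 = (140 - 7 + 8)/2 = 141/2
Step 4: Nash product = (139/2 - 7) * (141/2 - 8)
Step 5: = 125/2 * 125/2 = 15625/4

15625/4


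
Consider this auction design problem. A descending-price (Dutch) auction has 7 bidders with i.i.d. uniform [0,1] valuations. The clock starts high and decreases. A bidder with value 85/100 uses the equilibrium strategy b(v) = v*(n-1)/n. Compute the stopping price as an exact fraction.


Step 1: Dutch auctions are strategically equivalent to first-price auctions
Step 2: The equilibrium bid is b(v) = v*(n-1)/n
Step 3: b = 17/20 * 6/7
Step 4: b = 51/70

51/70


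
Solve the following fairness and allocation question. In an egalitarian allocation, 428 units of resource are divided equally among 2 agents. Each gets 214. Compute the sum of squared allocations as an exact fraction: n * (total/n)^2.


Step 1: Each agent's share = 428/2 = 214
Step 2: Square of each share = (214)^2 = 45796
Step 3: Sum of squares = 2 * 45796 = 91592

91592


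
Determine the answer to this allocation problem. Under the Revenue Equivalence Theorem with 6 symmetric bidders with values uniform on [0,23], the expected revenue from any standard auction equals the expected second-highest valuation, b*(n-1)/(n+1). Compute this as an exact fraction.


Step 1: By Revenue Equivalence, expected revenue = b*(n-1)/(n+1)
Step 2: Substituting n = 6, b = 23
Step 3: Revenue = 23*(6-1)/(6+1) = 23*5/7
Step 4: Revenue = 115/7

115/7


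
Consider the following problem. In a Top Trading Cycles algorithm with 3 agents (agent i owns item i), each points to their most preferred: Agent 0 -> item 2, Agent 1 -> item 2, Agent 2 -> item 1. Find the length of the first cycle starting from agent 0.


Step 1: Trace the pointer graph from agent 0: 0 -> 2 -> 1 -> 2
Step 2: A cycle is detected when we revisit agent 2
Step 3: The cycle is: 2 -> 1 -> 2
Step 4: Cycle length = 2

2


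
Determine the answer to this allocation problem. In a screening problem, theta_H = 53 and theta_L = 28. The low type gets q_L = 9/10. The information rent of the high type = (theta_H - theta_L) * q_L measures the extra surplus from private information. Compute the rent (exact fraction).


Step 1: theta_H - theta_L = 53 - 28 = 25
Step 2: Information rent = (theta_H - theta_L) * q_L
Step 3: = 25 * 9/10
Step 4: = 45/2

45/2


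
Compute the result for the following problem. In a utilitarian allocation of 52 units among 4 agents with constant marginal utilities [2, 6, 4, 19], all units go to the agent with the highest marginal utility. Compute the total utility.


Step 1: The marginal utilities are [2, 6, 4, 19]
Step 2: The highest marginal utility is 19
Step 3: All 52 units go to that agent
Step 4: Total utility = 19 * 52 = 988

988


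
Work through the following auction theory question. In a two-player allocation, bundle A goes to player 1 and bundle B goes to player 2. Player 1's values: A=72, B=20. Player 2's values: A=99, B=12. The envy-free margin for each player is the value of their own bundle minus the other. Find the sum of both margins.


Step 1: Player 1's margin = v1(A) - v1(B) = 72 - 20 = 52
Step 2: Player 2's margin = v2(B) - v2(A) = 12 - 99 = -87
Step 3: Total margin = 52 + -87 = -35

-35


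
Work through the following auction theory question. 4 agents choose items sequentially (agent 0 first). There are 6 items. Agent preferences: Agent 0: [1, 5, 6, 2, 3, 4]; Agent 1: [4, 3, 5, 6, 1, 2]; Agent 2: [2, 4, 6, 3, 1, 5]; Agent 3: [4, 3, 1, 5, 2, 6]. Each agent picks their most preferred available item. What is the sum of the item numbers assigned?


Step 1: Agent 0 picks item 1
Step 2: Agent 1 picks item 4
Step 3: Agent 2 picks item 2
Step 4: Agent 3 picks item 3
Step 5: Sum = 1 + 4 + 2 + 3 = 10

10


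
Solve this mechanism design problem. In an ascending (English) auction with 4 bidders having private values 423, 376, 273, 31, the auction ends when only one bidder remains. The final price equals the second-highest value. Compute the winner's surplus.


Step 1: Identify the highest value: 423
Step 2: Identify the second-highest value: 376
Step 3: The final price = second-highest value = 376
Step 4: Surplus = 423 - 376 = 47

47


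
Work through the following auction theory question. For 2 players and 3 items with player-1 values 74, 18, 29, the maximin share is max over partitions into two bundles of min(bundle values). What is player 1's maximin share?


Step 1: Item values = 74, 18, 29
Step 2: Enumerate all 2-bundle partitions and take the smaller bundle:
  Partition 1: {74} vs {18,29} -> bundles 74, 47; min = 47
  Partition 2: {18} vs {74,29} -> bundles 18, 103; min = 18
  Partition 3: {29} vs {74,18} -> bundles 29, 92; min = 29
Step 3: MMS = max(47, 18, 29) = 47

47


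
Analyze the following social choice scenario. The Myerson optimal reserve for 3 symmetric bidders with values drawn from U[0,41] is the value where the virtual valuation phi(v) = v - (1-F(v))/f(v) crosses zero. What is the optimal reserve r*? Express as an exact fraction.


Step 1: For U[0,41], F(v) = v/41 and f(v) = 1/41
Step 2: phi(v) = v - (1 - v/41)/(1/41) = v - (41 - v) = 2v - 41
Step 3: Set phi(r*) = 0: 2r* - 41 = 0
Step 4: r* = 41/2 (the number of bidders n = 3 does not enter)

41/2


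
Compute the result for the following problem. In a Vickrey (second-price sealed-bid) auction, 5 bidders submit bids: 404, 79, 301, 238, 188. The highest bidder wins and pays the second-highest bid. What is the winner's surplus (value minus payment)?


Step 1: Sort bids in descending order: 404, 301, 238, 188, 79
Step 2: The winning bid is the highest: 404
Step 3: The payment equals the second-highest bid: 301
Step 4: Surplus = winner's bid - payment = 404 - 301 = 103

103


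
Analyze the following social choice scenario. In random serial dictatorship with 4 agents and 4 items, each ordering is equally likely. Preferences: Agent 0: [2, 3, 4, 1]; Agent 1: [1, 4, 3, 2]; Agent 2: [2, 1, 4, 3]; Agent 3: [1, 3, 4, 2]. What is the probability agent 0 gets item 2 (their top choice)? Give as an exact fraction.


Step 1: Agent 0 wants item 2
Step 2: There are 24 possible orderings of agents
Step 3: In 12 orderings, agent 0 gets item 2
Step 4: Probability = 12/24 = 1/2

1/2


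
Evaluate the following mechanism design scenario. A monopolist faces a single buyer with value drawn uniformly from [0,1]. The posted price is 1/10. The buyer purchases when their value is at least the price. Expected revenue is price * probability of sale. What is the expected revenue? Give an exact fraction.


Step 1: Posted price r = 1/10, value support [0,1]
Step 2: P(v >= r) = (1 - 1/10)/1 = 9/10
Step 3: Expected revenue = r * P(v >= r) = 1/10 * 9/10
Step 4: Revenue = 9/100

9/100


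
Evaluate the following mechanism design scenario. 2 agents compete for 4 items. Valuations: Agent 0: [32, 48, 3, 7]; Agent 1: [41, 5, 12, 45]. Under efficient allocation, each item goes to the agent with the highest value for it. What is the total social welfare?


Step 1: For each item, find the maximum value among all agents.
Step 2: Item 0 -> Agent 1 (value 41)
Step 3: Item 1 -> Agent 0 (value 48)
Step 4: Item 2 -> Agent 1 (value 12)
Step 5: Item 3 -> Agent 1 (value 45)
Step 6: Total welfare = 41 + 48 + 12 + 45 = 146

146


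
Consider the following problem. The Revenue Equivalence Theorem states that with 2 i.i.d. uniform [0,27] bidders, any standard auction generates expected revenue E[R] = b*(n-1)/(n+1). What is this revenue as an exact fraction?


Step 1: By Revenue Equivalence, expected revenue = b*(n-1)/(n+1)
Step 2: Substituting n = 2, b = 27
Step 3: Revenue = 27*(2-1)/(2+1) = 27*1/3
Step 4: Revenue = 27/3 = 9

9


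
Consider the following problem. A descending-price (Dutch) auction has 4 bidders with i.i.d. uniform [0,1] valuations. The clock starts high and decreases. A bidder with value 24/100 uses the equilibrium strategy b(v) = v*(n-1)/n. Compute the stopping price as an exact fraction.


Step 1: Dutch auctions are strategically equivalent to first-price auctions
Step 2: The equilibrium bid is b(v) = v*(n-1)/n
Step 3: b = 6/25 * 3/4
Step 4: b = 9/50

9/50


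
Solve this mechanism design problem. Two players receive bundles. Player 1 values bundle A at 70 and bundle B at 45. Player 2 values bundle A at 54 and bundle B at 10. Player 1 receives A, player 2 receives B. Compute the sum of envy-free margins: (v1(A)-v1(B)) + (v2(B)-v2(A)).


Step 1: Player 1's margin = v1(A) - v1(B) = 70 - 45 = 25
Step 2: Player 2's margin = v2(B) - v2(A) = 10 - 54 = -44
Step 3: Total margin = 25 + -44 = -19

-19


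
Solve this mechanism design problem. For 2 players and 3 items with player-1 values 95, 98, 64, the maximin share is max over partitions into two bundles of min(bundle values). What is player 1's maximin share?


Step 1: Item values = 95, 98, 64
Step 2: Enumerate all 2-bundle partitions and take the smaller bundle:
  Partition 1: {95} vs {98,64} -> bundles 95, 162; min = 95
  Partition 2: {98} vs {95,64} -> bundles 98, 159; min = 98
  Partition 3: {64} vs {95,98} -> bundles 64, 193; min = 64
Step 3: MMS = max(95, 98, 64) = 98

98


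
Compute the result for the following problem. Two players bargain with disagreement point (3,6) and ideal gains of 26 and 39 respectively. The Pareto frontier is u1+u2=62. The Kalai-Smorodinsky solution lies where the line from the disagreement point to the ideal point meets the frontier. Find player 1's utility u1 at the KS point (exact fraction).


Step 1: At the KS point, (u1-d1)/r1 = (u2-d2)/r2 = t and u1+u2 = 62
Step 2: u1 = d1 + r1*t and u2 = d2 + r2*t, so (d1 + r1*t) + (d2 + r2*t) = 62
Step 3: t = (62 - 3 - 6)/(26 + 39) = 53/65
Step 4: u1 = d1 + r1*t = 3 + 26 * 53/65 = 121/5
Step 5: (Check: u2 = d2 + r2*t = 189/5; u1+u2 = 121/5 + 189/5 = 62, on the frontier.)

121/5


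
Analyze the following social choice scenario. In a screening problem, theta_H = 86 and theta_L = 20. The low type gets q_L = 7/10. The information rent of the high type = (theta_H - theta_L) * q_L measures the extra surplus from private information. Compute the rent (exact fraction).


Step 1: theta_H - theta_L = 86 - 20 = 66
Step 2: Information rent = (theta_H - theta_L) * q_L
Step 3: = 66 * 7/10
Step 4: = 231/5

231/5


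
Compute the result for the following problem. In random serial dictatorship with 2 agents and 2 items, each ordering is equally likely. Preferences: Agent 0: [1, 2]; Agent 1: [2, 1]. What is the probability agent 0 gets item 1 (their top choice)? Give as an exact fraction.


Step 1: Agent 0 wants item 1
Step 2: There are 2 possible orderings of agents
Step 3: In 2 orderings, agent 0 gets item 1
Step 4: Probability = 2/2 = 1

1


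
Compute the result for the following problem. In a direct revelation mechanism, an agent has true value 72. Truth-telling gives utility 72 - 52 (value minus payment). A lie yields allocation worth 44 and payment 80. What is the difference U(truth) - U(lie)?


Step 1: U(truth) = value - payment = 72 - 52 = 20
Step 2: U(lie) = allocation - payment = 44 - 80 = -36
Step 3: IC gap = 20 - (-36) = 56

56


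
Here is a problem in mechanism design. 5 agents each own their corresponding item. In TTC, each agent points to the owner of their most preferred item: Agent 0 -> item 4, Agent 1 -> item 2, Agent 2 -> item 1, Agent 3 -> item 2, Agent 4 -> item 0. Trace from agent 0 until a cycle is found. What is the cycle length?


Step 1: Trace the pointer graph from agent 0: 0 -> 4 -> 0
Step 2: A cycle is detected when we revisit agent 0
Step 3: The cycle is: 0 -> 4 -> 0
Step 4: Cycle length = 2

2


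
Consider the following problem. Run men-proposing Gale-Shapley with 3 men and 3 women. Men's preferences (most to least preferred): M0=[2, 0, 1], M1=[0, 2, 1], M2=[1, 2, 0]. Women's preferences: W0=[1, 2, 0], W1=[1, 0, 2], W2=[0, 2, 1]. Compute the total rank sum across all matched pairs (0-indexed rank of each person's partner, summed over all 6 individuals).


Step 1: Run Gale-Shapley (men propose, women hold best offer):
  M0 proposes to W2; she accepts
  M1 proposes to W0; she accepts
  M2 proposes to W1; she accepts
Step 2: Final matching: W0-M1, W1-M2, W2-M0
Step 3: 0-indexed ranks (man's rank of his match, then woman's): 0 + 0 + 0 + 2 + 0 + 0
Step 4: Total rank sum = 2

2


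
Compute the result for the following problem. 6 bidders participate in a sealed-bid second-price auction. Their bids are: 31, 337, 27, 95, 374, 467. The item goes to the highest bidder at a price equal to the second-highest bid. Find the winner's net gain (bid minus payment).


Step 1: Sort bids in descending order: 467, 374, 337, 95, 31, 27
Step 2: The winning bid is the highest: 467
Step 3: The payment equals the second-highest bid: 374
Step 4: Surplus = winner's bid - payment = 467 - 374 = 93

93


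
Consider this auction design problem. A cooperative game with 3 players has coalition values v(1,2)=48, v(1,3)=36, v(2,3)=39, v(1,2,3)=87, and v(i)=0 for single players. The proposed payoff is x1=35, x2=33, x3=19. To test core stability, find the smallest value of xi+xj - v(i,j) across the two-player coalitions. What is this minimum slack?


Step 1: Slack for coalition (1,2): x1+x2 - v12 = 68 - 48 = 20
Step 2: Slack for coalition (1,3): x1+x3 - v13 = 54 - 36 = 18
Step 3: Slack for coalition (2,3): x2+x3 - v23 = 52 - 39 = 13
Step 4: Minimum slack = min(20, 18, 13) = 13, attained by (2,3); no pair can gain by deviating, so the allocation is in the core

13


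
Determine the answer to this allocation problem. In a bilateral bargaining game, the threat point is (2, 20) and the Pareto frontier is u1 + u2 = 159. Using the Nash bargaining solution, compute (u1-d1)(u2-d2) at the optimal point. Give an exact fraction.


Step 1: The Nash solution splits surplus symmetrically above the disagreement point
Step 2: u1 = (total + d1 - d2)/2 = (159 + 2 - 20)/2 = 141/2
Step 3: u2 = (total - d1 + d2)/2 = (159 - 2 + 20)/2 = 177/2
Step 4: Nash product = (141/2 - 2) * (177/2 - 20)
Step 5: = 137/2 * 137/2 = 18769/4

18769/4


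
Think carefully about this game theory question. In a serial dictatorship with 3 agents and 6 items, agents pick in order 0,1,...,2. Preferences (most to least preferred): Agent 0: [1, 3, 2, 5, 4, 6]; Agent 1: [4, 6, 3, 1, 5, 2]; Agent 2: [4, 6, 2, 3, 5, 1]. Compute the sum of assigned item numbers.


Step 1: Agent 0 picks item 1
Step 2: Agent 1 picks item 4
Step 3: Agent 2 picks item 6
Step 4: Sum = 1 + 4 + 6 = 11

11


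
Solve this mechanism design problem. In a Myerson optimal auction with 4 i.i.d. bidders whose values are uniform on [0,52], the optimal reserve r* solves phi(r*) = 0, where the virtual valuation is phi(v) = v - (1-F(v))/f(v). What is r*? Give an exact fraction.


Step 1: For U[0,52], F(v) = v/52 and f(v) = 1/52
Step 2: phi(v) = v - (1 - v/52)/(1/52) = v - (52 - v) = 2v - 52
Step 3: Set phi(r*) = 0: 2r* - 52 = 0
Step 4: r* = 52/2 = 26 (the number of bidders n = 4 does not enter)

26


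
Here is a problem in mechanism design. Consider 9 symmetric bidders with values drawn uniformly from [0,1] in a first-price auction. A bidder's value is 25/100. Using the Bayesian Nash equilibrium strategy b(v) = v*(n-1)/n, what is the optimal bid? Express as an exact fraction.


Step 1: The symmetric BNE bidding function is b(v) = v * (n-1) / n
Step 2: Substitute v = 1/4 and n = 9
Step 3: b = 1/4 * 8/9
Step 4: b = 2/9

2/9


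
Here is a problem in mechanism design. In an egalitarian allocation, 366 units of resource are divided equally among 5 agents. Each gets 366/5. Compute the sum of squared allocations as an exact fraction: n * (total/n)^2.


Step 1: Each agent's share = 366/5
Step 2: Square of each share = (366/5)^2 = 133956/25
Step 3: Sum of squares = 5 * 133956/25 = 133956/5

133956/5


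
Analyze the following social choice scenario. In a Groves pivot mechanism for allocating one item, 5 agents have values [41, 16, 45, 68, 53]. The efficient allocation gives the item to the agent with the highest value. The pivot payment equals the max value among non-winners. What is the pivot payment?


Step 1: The efficient winner is agent 3 with value 68
Step 2: Other agents' values: [41, 16, 45, 53]
Step 3: Pivot payment = max(others) = 53
Step 4: The winner pays 53

53


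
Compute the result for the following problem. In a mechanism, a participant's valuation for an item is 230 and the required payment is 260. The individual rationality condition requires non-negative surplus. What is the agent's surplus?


Step 1: Surplus = value - payment = 230 - 260 = -30
Step 2: IR is violated (surplus < 0)

-30


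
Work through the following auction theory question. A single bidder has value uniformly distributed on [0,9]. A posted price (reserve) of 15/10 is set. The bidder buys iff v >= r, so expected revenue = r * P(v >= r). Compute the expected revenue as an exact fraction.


Step 1: Posted price r = 3/2, value support [0,9]
Step 2: P(v >= r) = (9 - 3/2)/9 = 5/6
Step 3: Expected revenue = r * P(v >= r) = 3/2 * 5/6
Step 4: Revenue = 5/4

5/4


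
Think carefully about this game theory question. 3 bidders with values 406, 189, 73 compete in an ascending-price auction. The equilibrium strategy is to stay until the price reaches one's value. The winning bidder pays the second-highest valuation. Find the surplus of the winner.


Step 1: Identify the highest value: 406
Step 2: Identify the second-highest value: 189
Step 3: The final price = second-highest value = 189
Step 4: Surplus = 406 - 189 = 217

217


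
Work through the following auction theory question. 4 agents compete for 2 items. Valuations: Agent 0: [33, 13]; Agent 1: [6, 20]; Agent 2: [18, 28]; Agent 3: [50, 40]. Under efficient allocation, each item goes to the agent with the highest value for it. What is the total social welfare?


Step 1: For each item, find the maximum value among all agents.
Step 2: Item 0 -> Agent 3 (value 50)
Step 3: Item 1 -> Agent 3 (value 40)
Step 4: Total welfare = 50 + 40 = 90

90


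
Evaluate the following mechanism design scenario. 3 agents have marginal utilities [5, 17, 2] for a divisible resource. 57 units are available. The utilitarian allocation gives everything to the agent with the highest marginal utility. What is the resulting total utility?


Step 1: The marginal utilities are [5, 17, 2]
Step 2: The highest marginal utility is 17
Step 3: All 57 units go to that agent
Step 4: Total utility = 17 * 57 = 969

969


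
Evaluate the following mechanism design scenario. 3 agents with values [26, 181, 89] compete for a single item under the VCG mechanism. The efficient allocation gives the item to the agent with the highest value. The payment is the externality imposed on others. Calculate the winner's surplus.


Step 1: The winner is the agent with the highest value: agent 1 with value 181
Step 2: Values of other agents: [26, 89]
Step 3: VCG payment = max of others' values = 89
Step 4: Surplus = 181 - 89 = 92

92


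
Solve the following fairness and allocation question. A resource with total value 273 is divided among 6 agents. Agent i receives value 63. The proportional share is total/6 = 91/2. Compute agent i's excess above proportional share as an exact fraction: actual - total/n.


Step 1: Proportional share = 273/6 = 91/2
Step 2: Agent's actual allocation = 63
Step 3: Excess = 63 - 91/2 = 35/2

35/2


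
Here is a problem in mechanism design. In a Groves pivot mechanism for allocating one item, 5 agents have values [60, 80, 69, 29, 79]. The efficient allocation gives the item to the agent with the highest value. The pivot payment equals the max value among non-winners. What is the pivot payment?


Step 1: The efficient winner is agent 1 with value 80
Step 2: Other agents' values: [60, 69, 29, 79]
Step 3: Pivot payment = max(others) = 79
Step 4: The winner pays 79

79


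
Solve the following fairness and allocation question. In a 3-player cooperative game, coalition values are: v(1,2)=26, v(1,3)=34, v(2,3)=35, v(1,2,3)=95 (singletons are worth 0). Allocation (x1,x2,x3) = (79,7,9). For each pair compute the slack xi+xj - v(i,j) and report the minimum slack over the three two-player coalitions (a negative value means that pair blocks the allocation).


Step 1: Slack for coalition (1,2): x1+x2 - v12 = 86 - 26 = 60
Step 2: Slack for coalition (1,3): x1+x3 - v13 = 88 - 34 = 54
Step 3: Slack for coalition (2,3): x2+x3 - v23 = 16 - 35 = -19
Step 4: Minimum slack = min(60, 54, -19) = -19, attained by (2,3); coalition (2,3) can block (slack < 0), so the allocation is not in the core

-19


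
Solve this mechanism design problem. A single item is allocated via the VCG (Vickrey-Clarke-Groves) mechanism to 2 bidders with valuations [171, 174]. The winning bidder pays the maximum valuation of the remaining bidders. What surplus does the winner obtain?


Step 1: The winner is the agent with the highest value: agent 1 with value 174
Step 2: Values of other agents: [171]
Step 3: VCG payment = max of others' values = 171
Step 4: Surplus = 174 - 171 = 3

3


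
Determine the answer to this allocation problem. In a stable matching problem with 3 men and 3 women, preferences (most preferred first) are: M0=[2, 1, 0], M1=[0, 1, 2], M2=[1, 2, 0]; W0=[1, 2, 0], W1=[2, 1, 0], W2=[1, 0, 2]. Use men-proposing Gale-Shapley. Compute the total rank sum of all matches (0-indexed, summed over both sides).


Step 1: Run Gale-Shapley (men propose, women hold best offer):
  M0 proposes to W2; she accepts
  M1 proposes to W0; she accepts
  M2 proposes to W1; she accepts
Step 2: Final matching: W0-M1, W1-M2, W2-M0
Step 3: 0-indexed ranks (man's rank of his match, then woman's): 0 + 0 + 0 + 0 + 0 + 1
Step 4: Total rank sum = 1

1


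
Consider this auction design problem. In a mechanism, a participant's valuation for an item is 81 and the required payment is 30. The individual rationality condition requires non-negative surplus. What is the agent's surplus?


Step 1: Surplus = value - payment = 81 - 30 = 51
Step 2: IR is satisfied (surplus >= 0)

51


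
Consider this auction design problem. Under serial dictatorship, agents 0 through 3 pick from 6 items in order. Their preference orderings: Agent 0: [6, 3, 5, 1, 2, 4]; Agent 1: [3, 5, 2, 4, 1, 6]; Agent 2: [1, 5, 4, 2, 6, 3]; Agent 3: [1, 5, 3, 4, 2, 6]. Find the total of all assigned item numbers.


Step 1: Agent 0 picks item 6
Step 2: Agent 1 picks item 3
Step 3: Agent 2 picks item 1
Step 4: Agent 3 picks item 5
Step 5: Sum = 6 + 3 + 1 + 5 = 15

15


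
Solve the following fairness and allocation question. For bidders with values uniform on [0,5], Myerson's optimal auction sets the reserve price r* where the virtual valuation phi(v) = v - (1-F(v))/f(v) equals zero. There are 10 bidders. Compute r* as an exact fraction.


Step 1: For U[0,5], F(v) = v/5 and f(v) = 1/5
Step 2: phi(v) = v - (1 - v/5)/(1/5) = v - (5 - v) = 2v - 5
Step 3: Set phi(r*) = 0: 2r* - 5 = 0
Step 4: r* = 5/2 (the number of bidders n = 10 does not enter)

5/2


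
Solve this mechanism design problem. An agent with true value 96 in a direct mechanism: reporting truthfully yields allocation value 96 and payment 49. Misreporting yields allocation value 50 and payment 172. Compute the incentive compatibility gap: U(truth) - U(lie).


Step 1: U(truth) = value - payment = 96 - 49 = 47
Step 2: U(lie) = allocation - payment = 50 - 172 = -122
Step 3: IC gap = 47 - (-122) = 169

169


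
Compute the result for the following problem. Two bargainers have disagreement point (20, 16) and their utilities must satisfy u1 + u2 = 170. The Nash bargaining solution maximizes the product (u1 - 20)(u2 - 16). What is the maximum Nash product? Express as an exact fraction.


Step 1: The Nash solution splits surplus symmetrically above the disagreement point
Step 2: u1 = (total + d1 - d2)/2 = (170 + 20 - 16)/2 = 87
Step 3: u2 = (total - d1 + d2)/2 = (170 - 20 + 16)/2 = 83
Step 4: Nash product = (87 - 20) * (83 - 16)
Step 5: = 67 * 67 = 4489

4489


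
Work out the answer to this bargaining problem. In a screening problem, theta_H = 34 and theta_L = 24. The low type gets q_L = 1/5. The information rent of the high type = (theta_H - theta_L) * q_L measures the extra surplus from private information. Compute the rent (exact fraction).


Step 1: theta_H - theta_L = 34 - 24 = 10
Step 2: Information rent = (theta_H - theta_L) * q_L
Step 3: = 10 * 1/5
Step 4: = 2

2


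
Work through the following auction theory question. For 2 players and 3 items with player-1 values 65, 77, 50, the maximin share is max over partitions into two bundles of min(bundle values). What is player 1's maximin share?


Step 1: Item values = 65, 77, 50
Step 2: Enumerate all 2-bundle partitions and take the smaller bundle:
  Partition 1: {65} vs {77,50} -> bundles 65, 127; min = 65
  Partition 2: {77} vs {65,50} -> bundles 77, 115; min = 77
  Partition 3: {50} vs {65,77} -> bundles 50, 142; min = 50
Step 3: MMS = max(65, 77, 50) = 77

77


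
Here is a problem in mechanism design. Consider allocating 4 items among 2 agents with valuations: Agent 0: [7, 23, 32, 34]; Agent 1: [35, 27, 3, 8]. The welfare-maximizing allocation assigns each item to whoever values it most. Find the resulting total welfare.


Step 1: For each item, find the maximum value among all agents.
Step 2: Item 0 -> Agent 1 (value 35)
Step 3: Item 1 -> Agent 1 (value 27)
Step 4: Item 2 -> Agent 0 (value 32)
Step 5: Item 3 -> Agent 0 (value 34)
Step 6: Total welfare = 35 + 27 + 32 + 34 = 128

128


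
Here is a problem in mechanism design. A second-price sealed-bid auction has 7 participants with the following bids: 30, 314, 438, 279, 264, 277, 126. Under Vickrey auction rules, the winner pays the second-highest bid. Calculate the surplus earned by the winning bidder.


Step 1: Sort bids in descending order: 438, 314, 279, 277, 264, 126, 30
Step 2: The winning bid is the highest: 438
Step 3: The payment equals the second-highest bid: 314
Step 4: Surplus = winner's bid - payment = 438 - 314 = 124

124


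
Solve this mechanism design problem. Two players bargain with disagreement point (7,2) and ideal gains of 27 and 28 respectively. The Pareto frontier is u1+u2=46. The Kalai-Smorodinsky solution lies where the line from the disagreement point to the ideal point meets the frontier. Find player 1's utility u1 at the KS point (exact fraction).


Step 1: At the KS point, (u1-d1)/r1 = (u2-d2)/r2 = t and u1+u2 = 46
Step 2: u1 = d1 + r1*t and u2 = d2 + r2*t, so (d1 + r1*t) + (d2 + r2*t) = 46
Step 3: t = (46 - 7 - 2)/(27 + 28) = 37/55
Step 4: u1 = d1 + r1*t = 7 + 27 * 37/55 = 1384/55
Step 5: (Check: u2 = d2 + r2*t = 1146/55; u1+u2 = 1384/55 + 1146/55 = 46, on the frontier.)

1384/55


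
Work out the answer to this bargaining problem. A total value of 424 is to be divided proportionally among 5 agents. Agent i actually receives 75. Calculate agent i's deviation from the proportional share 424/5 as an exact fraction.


Step 1: Proportional share = 424/5
Step 2: Agent's actual allocation = 75
Step 3: Excess = 75 - 424/5 = -49/5

-49/5


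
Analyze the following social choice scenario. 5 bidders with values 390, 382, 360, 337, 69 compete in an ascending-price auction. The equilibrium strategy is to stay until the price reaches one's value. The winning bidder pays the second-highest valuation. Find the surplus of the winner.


Step 1: Identify the highest value: 390
Step 2: Identify the second-highest value: 382
Step 3: The final price = second-highest value = 382
Step 4: Surplus = 390 - 382 = 8

8


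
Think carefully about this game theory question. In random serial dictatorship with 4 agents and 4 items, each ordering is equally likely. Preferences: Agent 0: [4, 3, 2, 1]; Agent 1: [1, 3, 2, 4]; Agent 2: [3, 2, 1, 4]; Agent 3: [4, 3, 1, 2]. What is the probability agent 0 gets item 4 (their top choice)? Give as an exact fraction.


Step 1: Agent 0 wants item 4
Step 2: There are 24 possible orderings of agents
Step 3: In 12 orderings, agent 0 gets item 4
Step 4: Probability = 12/24 = 1/2

1/2


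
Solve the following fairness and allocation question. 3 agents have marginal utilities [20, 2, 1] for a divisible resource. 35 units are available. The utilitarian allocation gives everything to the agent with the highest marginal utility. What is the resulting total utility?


Step 1: The marginal utilities are [20, 2, 1]
Step 2: The highest marginal utility is 20
Step 3: All 35 units go to that agent
Step 4: Total utility = 20 * 35 = 700

700
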